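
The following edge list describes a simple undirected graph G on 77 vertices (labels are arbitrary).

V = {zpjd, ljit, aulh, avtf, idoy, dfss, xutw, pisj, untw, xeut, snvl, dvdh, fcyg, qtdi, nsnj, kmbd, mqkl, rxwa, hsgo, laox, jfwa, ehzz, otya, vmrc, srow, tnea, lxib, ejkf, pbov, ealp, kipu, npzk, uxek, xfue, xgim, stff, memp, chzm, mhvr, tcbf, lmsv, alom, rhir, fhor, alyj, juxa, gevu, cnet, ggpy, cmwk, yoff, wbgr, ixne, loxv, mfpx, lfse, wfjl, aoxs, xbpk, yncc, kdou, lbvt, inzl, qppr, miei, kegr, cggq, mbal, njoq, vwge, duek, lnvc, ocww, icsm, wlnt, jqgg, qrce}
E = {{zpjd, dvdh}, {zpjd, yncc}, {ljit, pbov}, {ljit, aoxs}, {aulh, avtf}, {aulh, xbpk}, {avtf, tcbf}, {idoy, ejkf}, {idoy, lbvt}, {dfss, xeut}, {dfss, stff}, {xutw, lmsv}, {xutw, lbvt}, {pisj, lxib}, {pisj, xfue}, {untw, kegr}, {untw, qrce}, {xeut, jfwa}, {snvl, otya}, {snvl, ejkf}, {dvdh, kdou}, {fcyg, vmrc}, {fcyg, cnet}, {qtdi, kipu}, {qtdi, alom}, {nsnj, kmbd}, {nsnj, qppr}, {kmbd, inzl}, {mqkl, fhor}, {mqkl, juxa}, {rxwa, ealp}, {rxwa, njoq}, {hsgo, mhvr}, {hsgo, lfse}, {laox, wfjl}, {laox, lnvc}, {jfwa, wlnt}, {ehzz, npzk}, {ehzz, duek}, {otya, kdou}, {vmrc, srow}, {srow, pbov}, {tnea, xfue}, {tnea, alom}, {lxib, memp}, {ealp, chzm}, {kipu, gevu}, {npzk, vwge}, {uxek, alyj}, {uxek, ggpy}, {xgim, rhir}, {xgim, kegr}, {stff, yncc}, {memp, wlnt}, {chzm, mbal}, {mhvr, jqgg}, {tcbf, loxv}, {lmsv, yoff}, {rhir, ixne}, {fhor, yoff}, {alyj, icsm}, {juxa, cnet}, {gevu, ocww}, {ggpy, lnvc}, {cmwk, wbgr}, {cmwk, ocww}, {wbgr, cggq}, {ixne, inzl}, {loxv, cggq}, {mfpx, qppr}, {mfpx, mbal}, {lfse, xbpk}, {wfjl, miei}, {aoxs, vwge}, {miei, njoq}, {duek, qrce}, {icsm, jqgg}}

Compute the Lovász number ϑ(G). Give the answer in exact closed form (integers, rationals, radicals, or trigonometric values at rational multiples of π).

77*cos(pi/77)/(cos(pi/77) + 1)

N(cnet) = {fcyg, juxa}, |N(cnet)| = 2.
deg(wfjl) = 2; N(wfjl) = {laox, miei}.
deg(kmbd) = 2; N(kmbd) = {nsnj, inzl}.
deg(inzl) = 2; N(inzl) = {kmbd, ixne}.
Regular of degree 2 on 77 vertices: connected 2-regular on 77 ⇒ C_{77}.
spec(A) ≈ [2.0, 1.993345, 1.973425, 1.940372, 1.894406, 1.835833, 1.765043, 1.682507, 1.588774, 1.484468, 1.370283, 1.24698, 1.115377, 0.976352, 0.83083, 0.679779, 0.524203, 0.36514, 0.203646, 0.040797, -0.122323, -0.28463, -0.445042, -0.602492, -0.755933, -0.904344, -1.046736, -1.182162, -1.309721, -1.428565, -1.537901, -1.637003, -1.725211, -1.801938, -1.866673, -1.918986, -1.958528, -1.985037, -1.998336] (distinct, 6 d.p.).
With N=77: ϑ(G) = 77·(-(-1)*2*cos(pi/77))/(2−(-2*cos(pi/77))) = 77*cos(pi/77)/(cos(pi/77) + 1).
ϑ(G) ≈ 38.483973.
Lovász sandwich 38 ≤ 77*cos(pi/77)/(cos(pi/77) + 1) ≤ 39: both strict.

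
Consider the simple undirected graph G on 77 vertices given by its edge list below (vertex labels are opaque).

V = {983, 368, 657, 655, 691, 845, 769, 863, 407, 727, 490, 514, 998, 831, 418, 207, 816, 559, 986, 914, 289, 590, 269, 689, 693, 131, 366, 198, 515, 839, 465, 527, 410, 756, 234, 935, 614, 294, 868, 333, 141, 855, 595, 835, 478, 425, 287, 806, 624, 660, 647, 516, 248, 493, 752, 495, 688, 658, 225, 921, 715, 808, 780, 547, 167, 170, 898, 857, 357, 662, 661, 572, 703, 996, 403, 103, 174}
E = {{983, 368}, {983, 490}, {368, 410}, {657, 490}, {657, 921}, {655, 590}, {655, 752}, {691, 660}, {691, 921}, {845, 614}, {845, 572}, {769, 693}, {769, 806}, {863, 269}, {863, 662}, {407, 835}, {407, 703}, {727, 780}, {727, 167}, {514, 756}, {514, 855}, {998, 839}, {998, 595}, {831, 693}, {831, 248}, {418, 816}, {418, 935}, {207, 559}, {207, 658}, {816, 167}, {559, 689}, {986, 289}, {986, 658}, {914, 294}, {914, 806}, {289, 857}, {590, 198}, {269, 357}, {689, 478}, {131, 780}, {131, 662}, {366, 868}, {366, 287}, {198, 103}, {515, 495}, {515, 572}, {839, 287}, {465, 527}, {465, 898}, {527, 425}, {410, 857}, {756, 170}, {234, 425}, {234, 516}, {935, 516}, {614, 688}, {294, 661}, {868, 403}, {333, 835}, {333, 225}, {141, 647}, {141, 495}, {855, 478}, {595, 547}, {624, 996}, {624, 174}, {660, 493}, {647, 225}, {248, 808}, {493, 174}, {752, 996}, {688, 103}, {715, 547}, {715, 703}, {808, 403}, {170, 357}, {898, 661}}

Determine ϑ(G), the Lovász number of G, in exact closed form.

77*cos(pi/77)/(cos(pi/77) + 1)

N(660) = {691, 493}, |N(660)| = 2.
N(425) = {527, 234}, |N(425)| = 2.
deg(863) = 2; N(863) = {269, 662}.
deg(174) = 2; N(174) = {624, 493}.
G on 77 vertices is 2-regular; a single 77-cycle (edge-transitive).
The 39 distinct eigenvalues: [2.0, 1.993, 1.973, 1.94, 1.894, 1.836, 1.765, 1.683, 1.589, 1.484, 1.37, 1.247, 1.115, 0.976, 0.831, 0.68, 0.524, 0.365, 0.204, 0.041, -0.122, -0.285, -0.445, -0.602, -0.756, -0.904, -1.047, -1.182, -1.31, -1.429, -1.538, -1.637, -1.725, -1.802, -1.867, -1.919, -1.959, -1.985, -1.998].
ϑ = −N·λ_min/(λ_max−λ_min) = −77·(-2*cos(pi/77))/(2−(-2*cos(pi/77))) = 77*cos(pi/77)/(cos(pi/77) + 1).
Numerically 38.483973469.
Sandwich: α(G)=38 ≤ ϑ(G)=77*cos(pi/77)/(cos(pi/77) + 1) ≤ χ(Ḡ)=39 (both strict).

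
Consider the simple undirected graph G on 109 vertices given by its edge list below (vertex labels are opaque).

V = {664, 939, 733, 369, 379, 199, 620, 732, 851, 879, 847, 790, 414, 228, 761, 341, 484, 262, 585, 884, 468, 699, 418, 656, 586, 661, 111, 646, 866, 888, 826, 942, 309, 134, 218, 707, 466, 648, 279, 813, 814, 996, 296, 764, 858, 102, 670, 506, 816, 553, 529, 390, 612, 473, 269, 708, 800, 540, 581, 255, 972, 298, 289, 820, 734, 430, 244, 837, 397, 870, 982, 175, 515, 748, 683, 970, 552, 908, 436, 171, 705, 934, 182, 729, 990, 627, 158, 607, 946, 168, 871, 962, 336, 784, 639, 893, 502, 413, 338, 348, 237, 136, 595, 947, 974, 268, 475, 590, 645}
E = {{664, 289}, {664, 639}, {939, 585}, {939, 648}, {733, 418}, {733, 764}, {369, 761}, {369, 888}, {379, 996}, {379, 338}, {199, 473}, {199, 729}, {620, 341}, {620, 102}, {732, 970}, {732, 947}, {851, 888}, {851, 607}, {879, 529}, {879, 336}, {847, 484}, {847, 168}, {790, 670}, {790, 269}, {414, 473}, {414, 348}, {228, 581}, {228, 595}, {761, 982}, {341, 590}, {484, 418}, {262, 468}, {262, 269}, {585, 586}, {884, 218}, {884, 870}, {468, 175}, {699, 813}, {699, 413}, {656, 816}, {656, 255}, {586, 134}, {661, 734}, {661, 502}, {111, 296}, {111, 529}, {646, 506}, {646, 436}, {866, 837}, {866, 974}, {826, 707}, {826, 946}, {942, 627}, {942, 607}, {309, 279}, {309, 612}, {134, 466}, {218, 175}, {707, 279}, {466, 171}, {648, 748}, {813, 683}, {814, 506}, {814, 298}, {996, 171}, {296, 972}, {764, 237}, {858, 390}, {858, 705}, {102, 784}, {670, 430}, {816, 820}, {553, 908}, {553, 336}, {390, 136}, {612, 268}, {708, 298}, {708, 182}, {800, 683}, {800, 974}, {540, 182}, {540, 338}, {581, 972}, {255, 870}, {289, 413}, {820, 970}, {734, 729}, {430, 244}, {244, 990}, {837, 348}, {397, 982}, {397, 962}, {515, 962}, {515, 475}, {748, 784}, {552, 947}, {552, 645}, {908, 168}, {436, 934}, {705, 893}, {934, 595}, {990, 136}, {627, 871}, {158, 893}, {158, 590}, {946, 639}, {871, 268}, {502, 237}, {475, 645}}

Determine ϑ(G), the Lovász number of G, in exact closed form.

Vertex 732 has 2 neighbors: 970, 947.
deg(228) = 2; N(228) = {581, 595}.
deg(934) = 2; N(934) = {436, 595}.
Vertex 111 has 2 neighbors: 296, 529.
2-regular, N=109; connected 2-regular on 109 ⇒ C_{109}.
spec(A) ≈ [2.0, 1.9967, 1.9867, 1.9702, 1.9471, 1.9175, 1.8816, 1.8394, 1.7911, 1.7368, 1.6768, 1.6112, 1.5403, 1.4642, 1.3833, 1.2978, 1.208, 1.1141, 1.0166, 0.9157, 0.8117, 0.7051, 0.5961, 0.4851, 0.3725, 0.2587, 0.144, 0.0288, -0.0864, -0.2014, -0.3157, -0.429, -0.5408, -0.6508, -0.7587, -0.8641, -0.9665, -1.0658, -1.1615, -1.2534, -1.3411, -1.4244, -1.5029, -1.5764, -1.6447, -1.7075, -1.7647, -1.816, -1.8612, -1.9003, -1.9331, -1.9594, -1.9793, -1.9925, -1.9992] (distinct, 4 d.p.).
λ_max=2, λ_min=-2*cos(pi/109); ϑ = −109·λ_min/(λ_max−λ_min) = 109*cos(pi/109)/(cos(pi/109) + 1).
Numerically 54.4886801.
Sandwich: α(G)=54 ≤ ϑ(G)=109*cos(pi/109)/(cos(pi/109) + 1) ≤ χ(Ḡ)=55 (both strict).

109*cos(pi/109)/(cos(pi/109) + 1)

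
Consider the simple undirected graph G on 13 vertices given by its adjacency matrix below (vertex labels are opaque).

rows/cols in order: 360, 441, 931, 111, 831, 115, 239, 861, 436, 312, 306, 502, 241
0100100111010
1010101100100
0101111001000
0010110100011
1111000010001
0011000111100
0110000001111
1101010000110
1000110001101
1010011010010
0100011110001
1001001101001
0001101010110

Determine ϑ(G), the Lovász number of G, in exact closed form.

sqrt(13)

Vertex 436 has 6 neighbors: 360, 831, 115, 312, 306, 241.
N(831) = {360, 441, 931, 111, 436, 241}, |N(831)| = 6.
N(115) = {931, 111, 861, 436, 312, 306}, |N(115)| = 6.
N(312) = {360, 931, 115, 239, 436, 502}, |N(312)| = 6.
Regular of degree 6 on 13 vertices: Paley(13): SR with (k,λ,μ)=(6,2,3).
Distinct eigenvalues (to 4 d.p.): [6.0, 1.3028, -2.3028].
With N=13: ϑ(G) = 13·(-(-sqrt(13)/2 - 1/2))/(6−(-sqrt(13)/2 - 1/2)) = sqrt(13).
Numerically 3.60555.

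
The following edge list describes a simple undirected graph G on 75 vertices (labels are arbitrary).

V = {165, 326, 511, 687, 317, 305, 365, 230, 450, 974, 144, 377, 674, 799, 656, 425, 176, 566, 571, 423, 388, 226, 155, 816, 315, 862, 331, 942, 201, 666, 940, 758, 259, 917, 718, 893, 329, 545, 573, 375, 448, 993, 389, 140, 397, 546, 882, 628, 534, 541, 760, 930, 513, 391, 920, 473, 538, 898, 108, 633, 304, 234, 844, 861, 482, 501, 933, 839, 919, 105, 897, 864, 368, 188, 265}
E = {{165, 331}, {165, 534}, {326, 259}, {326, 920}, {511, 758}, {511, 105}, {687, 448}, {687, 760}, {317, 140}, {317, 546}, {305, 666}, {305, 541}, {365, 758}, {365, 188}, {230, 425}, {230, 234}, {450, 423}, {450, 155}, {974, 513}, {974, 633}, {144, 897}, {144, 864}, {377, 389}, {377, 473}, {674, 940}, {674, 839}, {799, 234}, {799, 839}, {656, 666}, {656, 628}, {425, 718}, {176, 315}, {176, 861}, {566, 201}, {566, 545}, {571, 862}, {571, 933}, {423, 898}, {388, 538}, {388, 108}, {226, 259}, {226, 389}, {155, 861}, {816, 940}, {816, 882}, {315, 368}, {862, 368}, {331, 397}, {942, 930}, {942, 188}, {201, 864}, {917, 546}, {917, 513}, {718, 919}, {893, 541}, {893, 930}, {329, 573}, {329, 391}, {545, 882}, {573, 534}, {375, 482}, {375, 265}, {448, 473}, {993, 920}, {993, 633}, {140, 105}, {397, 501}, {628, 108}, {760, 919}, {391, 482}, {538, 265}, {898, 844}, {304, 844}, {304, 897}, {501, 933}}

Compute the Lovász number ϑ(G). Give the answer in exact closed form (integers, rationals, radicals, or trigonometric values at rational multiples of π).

75*cos(pi/75)/(cos(pi/75) + 1)

deg(861) = 2; N(861) = {176, 155}.
deg(226) = 2; N(226) = {259, 389}.
Vertex 368 has 2 neighbors: 315, 862.
N(545) = {566, 882}, |N(545)| = 2.
2-regular, N=75; the odd cycle C_{75}.
Distinct eigenvalues (to 6 d.p.): [2.0, 1.992986, 1.971992, 1.937166, 1.888753, 1.827091, 1.752613, 1.665842, 1.567387, 1.457937, 1.338261, 1.209198, 1.071654, 0.926592, 0.775031, 0.618034, 0.456702, 0.292166, 0.125581, -0.041885, -0.209057, -0.374763, -0.53784, -0.697144, -0.851559, -1.0, -1.141427, -1.274848, -1.399327, -1.51399, -1.618034, -1.710729, -1.791424, -1.859553, -1.914639, -1.956295, -1.984229, -1.998246].
Lovász (edge-transitive): ϑ = −75·(-2*cos(pi/75))/((2)−(-2*cos(pi/75))) = 75*cos(pi/75)/(cos(pi/75) + 1).
ϑ(G) ≈ 37.4835458.
Sandwich: α(G)=37 ≤ ϑ(G)=75*cos(pi/75)/(cos(pi/75) + 1) ≤ χ(Ḡ)=38 (both strict).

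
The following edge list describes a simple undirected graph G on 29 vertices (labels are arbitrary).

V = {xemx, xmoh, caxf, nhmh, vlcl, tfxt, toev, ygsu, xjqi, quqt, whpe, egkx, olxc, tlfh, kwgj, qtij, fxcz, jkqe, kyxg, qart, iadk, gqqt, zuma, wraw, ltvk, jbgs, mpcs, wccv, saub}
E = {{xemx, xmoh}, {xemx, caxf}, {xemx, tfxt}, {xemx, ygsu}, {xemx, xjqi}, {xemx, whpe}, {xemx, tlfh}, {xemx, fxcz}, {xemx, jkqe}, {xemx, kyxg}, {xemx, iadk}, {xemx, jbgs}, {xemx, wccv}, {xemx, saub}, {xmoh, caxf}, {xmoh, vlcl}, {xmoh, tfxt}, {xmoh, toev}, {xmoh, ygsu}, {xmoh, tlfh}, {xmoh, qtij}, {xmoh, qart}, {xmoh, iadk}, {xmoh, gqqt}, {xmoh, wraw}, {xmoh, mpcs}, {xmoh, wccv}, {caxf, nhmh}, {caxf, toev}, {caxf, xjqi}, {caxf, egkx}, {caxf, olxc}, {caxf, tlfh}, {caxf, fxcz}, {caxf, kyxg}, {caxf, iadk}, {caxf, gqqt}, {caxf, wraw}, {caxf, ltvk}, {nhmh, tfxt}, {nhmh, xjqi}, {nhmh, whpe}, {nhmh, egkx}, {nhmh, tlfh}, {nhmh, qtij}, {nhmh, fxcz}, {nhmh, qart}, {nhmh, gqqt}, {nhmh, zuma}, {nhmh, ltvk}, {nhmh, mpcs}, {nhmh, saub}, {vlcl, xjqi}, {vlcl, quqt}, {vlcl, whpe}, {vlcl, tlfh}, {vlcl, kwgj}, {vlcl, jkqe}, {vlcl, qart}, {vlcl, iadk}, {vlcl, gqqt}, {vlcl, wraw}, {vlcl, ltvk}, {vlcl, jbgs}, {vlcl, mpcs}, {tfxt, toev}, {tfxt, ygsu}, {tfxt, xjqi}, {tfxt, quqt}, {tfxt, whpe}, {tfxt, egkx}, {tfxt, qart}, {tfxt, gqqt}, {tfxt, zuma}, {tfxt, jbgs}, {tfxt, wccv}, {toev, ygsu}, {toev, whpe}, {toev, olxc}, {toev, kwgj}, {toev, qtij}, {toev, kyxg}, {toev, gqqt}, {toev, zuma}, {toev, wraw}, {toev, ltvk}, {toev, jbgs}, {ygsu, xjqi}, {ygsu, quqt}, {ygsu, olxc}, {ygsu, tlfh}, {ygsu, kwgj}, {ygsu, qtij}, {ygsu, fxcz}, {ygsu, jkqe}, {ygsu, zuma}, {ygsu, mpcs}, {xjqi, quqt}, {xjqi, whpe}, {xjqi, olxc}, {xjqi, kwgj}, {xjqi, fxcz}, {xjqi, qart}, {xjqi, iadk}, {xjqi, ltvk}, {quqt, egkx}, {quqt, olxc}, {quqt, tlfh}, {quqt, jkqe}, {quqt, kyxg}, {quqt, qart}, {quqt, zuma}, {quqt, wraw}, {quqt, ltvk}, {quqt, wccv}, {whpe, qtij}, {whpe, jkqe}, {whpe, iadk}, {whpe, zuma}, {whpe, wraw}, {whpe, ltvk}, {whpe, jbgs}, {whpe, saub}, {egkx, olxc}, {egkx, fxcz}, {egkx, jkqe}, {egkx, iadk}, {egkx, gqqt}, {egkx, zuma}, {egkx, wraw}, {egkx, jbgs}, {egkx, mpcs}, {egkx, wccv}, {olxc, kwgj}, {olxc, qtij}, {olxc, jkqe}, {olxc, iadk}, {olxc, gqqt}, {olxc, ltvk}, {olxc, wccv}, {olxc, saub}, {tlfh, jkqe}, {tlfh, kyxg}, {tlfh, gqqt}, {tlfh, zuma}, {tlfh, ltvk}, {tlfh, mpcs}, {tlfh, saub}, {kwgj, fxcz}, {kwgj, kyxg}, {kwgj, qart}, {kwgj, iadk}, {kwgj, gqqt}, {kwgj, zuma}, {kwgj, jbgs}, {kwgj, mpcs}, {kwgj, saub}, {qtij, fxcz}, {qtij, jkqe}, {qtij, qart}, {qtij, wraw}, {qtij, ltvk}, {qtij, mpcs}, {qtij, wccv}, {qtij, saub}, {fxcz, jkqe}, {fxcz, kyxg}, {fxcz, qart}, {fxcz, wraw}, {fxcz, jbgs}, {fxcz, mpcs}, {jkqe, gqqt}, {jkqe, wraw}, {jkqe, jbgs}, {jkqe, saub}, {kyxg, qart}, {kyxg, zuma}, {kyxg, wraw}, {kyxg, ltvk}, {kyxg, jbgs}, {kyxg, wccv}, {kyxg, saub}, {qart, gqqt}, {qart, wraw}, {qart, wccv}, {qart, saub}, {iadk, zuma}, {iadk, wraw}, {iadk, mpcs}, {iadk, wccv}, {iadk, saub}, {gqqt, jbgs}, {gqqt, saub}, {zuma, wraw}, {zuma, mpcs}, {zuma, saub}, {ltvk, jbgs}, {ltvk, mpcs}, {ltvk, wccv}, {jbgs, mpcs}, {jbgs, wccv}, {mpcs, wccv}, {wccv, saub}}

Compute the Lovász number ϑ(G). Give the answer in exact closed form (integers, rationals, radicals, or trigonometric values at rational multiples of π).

sqrt(29)

deg(ygsu) = 14; N(ygsu) = {xemx, xmoh, tfxt, toev, xjqi, quqt, olxc, tlfh, kwgj, qtij, fxcz, jkqe, zuma, mpcs}.
N(wccv) = {xemx, xmoh, tfxt, quqt, egkx, olxc, qtij, kyxg, qart, iadk, ltvk, jbgs, mpcs, saub}, |N(wccv)| = 14.
deg(gqqt) = 14; N(gqqt) = {xmoh, caxf, nhmh, vlcl, tfxt, toev, egkx, olxc, tlfh, kwgj, jkqe, qart, jbgs, saub}.
Vertex jkqe has 14 neighbors: xemx, vlcl, ygsu, quqt, whpe, egkx, olxc, tlfh, qtij, fxcz, gqqt, wraw, jbgs, saub.
deg(v) = 14 for all v (|V|=29); Paley(29): SR with (k,λ,μ)=(14,6,7).
The 3 distinct eigenvalues: [14.0, 2.192582, -3.192582].
λ_max=14, λ_min=-sqrt(29)/2 - 1/2; ϑ = −29·λ_min/(λ_max−λ_min) = sqrt(29).
≈ 5.38516481 (to 8 d.p.).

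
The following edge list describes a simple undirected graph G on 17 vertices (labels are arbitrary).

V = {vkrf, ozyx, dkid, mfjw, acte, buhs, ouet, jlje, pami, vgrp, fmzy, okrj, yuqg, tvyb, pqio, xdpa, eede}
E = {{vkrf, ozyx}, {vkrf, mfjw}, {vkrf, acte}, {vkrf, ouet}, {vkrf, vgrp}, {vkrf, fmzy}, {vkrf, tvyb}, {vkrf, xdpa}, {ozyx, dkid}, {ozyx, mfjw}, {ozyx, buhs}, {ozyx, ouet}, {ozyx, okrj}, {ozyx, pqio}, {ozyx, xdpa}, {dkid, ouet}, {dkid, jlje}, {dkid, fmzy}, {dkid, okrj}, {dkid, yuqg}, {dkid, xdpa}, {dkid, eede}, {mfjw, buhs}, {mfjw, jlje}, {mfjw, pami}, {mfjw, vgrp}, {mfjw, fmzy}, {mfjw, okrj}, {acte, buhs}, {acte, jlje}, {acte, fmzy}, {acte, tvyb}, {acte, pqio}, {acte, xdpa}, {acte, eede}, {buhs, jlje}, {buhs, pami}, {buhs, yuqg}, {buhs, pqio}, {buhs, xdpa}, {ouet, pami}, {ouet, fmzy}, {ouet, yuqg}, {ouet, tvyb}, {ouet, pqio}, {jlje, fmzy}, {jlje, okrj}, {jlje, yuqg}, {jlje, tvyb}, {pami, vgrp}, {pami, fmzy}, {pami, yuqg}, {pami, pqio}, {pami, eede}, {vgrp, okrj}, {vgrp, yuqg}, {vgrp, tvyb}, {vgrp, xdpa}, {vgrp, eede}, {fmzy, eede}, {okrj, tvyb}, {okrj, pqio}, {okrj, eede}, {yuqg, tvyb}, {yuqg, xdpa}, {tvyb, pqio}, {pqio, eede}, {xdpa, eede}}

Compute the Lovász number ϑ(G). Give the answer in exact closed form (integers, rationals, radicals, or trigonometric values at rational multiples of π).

deg(ozyx) = 8; N(ozyx) = {vkrf, dkid, mfjw, buhs, ouet, okrj, pqio, xdpa}.
deg(pqio) = 8; N(pqio) = {ozyx, acte, buhs, ouet, pami, okrj, tvyb, eede}.
Vertex pami has 8 neighbors: mfjw, buhs, ouet, vgrp, fmzy, yuqg, pqio, eede.
N(okrj) = {ozyx, dkid, mfjw, jlje, vgrp, tvyb, pqio, eede}, |N(okrj)| = 8.
G on 17 vertices is 8-regular; SR(17,8,3,4) — a Paley graph.
The 3 distinct eigenvalues: [8.0, 1.56155, -2.56155].
With N=17: ϑ(G) = 17·(-(-sqrt(17)/2 - 1/2))/(8−(-sqrt(17)/2 - 1/2)) = sqrt(17).
≈ 4.1231 (to 4 d.p.).

sqrt(17)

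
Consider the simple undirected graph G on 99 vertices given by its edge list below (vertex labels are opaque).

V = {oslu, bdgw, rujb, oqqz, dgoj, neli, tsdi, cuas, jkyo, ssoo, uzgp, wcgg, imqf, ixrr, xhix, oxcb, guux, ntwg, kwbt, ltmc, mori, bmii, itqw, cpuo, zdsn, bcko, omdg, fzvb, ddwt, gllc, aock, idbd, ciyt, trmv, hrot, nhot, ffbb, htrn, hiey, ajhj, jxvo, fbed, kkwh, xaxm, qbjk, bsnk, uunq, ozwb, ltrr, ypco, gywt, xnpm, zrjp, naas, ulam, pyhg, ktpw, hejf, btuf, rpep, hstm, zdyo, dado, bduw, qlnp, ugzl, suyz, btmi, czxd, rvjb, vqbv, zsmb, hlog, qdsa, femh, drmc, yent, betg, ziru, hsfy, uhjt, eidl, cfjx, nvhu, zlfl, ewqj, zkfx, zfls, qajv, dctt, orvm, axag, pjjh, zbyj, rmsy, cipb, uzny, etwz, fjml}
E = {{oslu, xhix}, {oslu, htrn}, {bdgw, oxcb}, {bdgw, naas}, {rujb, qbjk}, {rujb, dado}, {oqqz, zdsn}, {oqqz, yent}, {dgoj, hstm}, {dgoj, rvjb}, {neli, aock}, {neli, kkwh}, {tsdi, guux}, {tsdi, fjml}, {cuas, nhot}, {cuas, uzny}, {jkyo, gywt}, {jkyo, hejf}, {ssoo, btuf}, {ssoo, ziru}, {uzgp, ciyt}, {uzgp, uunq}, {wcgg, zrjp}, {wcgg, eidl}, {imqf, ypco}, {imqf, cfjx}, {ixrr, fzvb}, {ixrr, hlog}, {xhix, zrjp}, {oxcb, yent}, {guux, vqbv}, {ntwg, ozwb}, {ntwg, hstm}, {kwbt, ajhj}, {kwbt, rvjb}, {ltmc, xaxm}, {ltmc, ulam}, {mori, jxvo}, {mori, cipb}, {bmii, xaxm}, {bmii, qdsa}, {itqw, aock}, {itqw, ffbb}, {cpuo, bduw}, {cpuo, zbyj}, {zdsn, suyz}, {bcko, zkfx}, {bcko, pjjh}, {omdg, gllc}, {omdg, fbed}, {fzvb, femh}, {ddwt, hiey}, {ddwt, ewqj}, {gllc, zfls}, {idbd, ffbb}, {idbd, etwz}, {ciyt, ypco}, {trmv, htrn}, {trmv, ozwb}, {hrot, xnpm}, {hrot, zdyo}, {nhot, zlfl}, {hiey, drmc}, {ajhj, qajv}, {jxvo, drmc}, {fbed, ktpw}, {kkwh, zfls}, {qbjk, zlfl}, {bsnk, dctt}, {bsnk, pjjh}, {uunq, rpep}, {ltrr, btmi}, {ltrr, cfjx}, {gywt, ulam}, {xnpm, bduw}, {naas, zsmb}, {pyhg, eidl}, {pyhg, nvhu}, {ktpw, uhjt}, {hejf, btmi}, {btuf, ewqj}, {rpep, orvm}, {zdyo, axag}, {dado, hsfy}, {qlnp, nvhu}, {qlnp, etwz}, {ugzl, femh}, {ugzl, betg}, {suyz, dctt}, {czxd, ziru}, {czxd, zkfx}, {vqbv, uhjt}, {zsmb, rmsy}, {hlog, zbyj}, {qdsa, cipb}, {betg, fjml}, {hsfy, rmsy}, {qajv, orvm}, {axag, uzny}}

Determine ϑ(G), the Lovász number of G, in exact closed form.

99*cos(pi/99)/(cos(pi/99) + 1)

N(trmv) = {htrn, ozwb}, |N(trmv)| = 2.
deg(xnpm) = 2; N(xnpm) = {hrot, bduw}.
deg(aock) = 2; N(aock) = {neli, itqw}.
Vertex cpuo has 2 neighbors: bduw, zbyj.
Regular of degree 2 on 99 vertices: the odd cycle C_{99}.
The 50 distinct eigenvalues: [2.0, 1.99597, 1.98391, 1.96386, 1.9359, 1.90014, 1.85674, 1.80585, 1.7477, 1.68251, 1.61054, 1.53209, 1.44747, 1.35702, 1.26111, 1.16011, 1.05445, 0.94454, 0.83083, 0.71377, 0.59384, 0.47152, 0.3473, 0.22168, 0.09516, -0.03173, -0.1585, -0.28463, -0.40961, -0.53295, -0.65414, -0.77269, -0.88813, -1.0, -1.10784, -1.21122, -1.30972, -1.40295, -1.49053, -1.57211, -1.64735, -1.71597, -1.77767, -1.83222, -1.87939, -1.91899, -1.95086, -1.97488, -1.99094, -1.99899].
Lovász (edge-transitive): ϑ = −99·(-2*cos(pi/99))/((2)−(-2*cos(pi/99))) = 99*cos(pi/99)/(cos(pi/99) + 1).
ϑ(G) ≈ 49.487536287.
α=49, χ(Ḡ)=50; ϑ=99*cos(pi/99)/(cos(pi/99) + 1) lies between (both strict).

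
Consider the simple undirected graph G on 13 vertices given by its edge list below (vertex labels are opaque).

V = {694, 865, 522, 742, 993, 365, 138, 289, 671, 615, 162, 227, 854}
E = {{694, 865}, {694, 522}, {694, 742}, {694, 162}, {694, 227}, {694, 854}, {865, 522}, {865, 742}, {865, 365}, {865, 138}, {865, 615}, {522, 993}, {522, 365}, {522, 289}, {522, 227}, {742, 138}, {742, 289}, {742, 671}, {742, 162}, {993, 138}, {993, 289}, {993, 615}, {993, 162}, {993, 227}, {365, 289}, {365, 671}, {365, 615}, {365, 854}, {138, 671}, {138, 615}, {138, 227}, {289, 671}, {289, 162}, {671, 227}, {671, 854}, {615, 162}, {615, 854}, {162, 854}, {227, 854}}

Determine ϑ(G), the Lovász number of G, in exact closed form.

N(865) = {694, 522, 742, 365, 138, 615}, |N(865)| = 6.
Vertex 671 has 6 neighbors: 742, 365, 138, 289, 227, 854.
Vertex 993 has 6 neighbors: 522, 138, 289, 615, 162, 227.
N(289) = {522, 742, 993, 365, 671, 162}, |N(289)| = 6.
Regular of degree 6 on 13 vertices: SR(13,6,2,3) — a Paley graph.
A has 3 distinct eigenvalues ≈ [6.0, 1.3028, -2.3028].
Lovász: ϑ = −13(-sqrt(13)/2 - 1/2)/(6+-(-sqrt(13)/2 - 1/2)) = sqrt(13).
ϑ(G) ≈ 3.605551275.

sqrt(13)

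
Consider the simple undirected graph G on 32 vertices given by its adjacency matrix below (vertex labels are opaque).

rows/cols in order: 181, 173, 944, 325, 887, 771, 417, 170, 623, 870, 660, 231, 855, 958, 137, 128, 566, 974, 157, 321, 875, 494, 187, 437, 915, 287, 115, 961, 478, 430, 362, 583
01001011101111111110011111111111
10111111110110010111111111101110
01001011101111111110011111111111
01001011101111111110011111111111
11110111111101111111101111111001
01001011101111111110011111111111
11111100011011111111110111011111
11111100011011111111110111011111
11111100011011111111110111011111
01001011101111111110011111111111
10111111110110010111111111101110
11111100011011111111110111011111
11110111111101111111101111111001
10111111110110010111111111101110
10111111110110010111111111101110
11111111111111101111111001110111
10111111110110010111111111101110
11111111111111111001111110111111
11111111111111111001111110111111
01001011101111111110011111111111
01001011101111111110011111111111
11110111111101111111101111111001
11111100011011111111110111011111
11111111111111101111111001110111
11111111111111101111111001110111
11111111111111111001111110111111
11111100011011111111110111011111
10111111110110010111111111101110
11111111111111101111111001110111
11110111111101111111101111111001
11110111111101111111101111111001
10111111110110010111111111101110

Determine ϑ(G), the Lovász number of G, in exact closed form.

Vertex 187 has 26 neighbors: 181, 173, 944, 325, 887, 771, 870, 660, 855, 958, 137, 128, 566, 974, 157, 321, 875, 494, 437, 915, 287, 961, 478, 430, 362, 583.
deg(494) = 27; N(494) = {181, 173, 944, 325, 771, 417, 170, 623, 870, 660, 231, 958, 137, 128, 566, 974, 157, 321, 875, 187, 437, 915, 287, 115, 961, 478, 583}.
N(944) = {173, 887, 417, 170, 623, 660, 231, 855, 958, 137, 128, 566, 974, 157, 494, 187, 437, 915, 287, 115, 961, 478, 430, 362, 583}, |N(944)| = 25.
deg(915) = 28; N(915) = {181, 173, 944, 325, 887, 771, 417, 170, 623, 870, 660, 231, 855, 958, 137, 566, 974, 157, 321, 875, 494, 187, 287, 115, 961, 430, 362, 583}.
Complete 6-partite, parts [7, 7, 6, 5, 4, 3]: perfect, ϑ = α = 7.
≈ 7.000000000 (to 9 d.p.).
Check 7 ≤ 7 ≤ 7: collapsed.

7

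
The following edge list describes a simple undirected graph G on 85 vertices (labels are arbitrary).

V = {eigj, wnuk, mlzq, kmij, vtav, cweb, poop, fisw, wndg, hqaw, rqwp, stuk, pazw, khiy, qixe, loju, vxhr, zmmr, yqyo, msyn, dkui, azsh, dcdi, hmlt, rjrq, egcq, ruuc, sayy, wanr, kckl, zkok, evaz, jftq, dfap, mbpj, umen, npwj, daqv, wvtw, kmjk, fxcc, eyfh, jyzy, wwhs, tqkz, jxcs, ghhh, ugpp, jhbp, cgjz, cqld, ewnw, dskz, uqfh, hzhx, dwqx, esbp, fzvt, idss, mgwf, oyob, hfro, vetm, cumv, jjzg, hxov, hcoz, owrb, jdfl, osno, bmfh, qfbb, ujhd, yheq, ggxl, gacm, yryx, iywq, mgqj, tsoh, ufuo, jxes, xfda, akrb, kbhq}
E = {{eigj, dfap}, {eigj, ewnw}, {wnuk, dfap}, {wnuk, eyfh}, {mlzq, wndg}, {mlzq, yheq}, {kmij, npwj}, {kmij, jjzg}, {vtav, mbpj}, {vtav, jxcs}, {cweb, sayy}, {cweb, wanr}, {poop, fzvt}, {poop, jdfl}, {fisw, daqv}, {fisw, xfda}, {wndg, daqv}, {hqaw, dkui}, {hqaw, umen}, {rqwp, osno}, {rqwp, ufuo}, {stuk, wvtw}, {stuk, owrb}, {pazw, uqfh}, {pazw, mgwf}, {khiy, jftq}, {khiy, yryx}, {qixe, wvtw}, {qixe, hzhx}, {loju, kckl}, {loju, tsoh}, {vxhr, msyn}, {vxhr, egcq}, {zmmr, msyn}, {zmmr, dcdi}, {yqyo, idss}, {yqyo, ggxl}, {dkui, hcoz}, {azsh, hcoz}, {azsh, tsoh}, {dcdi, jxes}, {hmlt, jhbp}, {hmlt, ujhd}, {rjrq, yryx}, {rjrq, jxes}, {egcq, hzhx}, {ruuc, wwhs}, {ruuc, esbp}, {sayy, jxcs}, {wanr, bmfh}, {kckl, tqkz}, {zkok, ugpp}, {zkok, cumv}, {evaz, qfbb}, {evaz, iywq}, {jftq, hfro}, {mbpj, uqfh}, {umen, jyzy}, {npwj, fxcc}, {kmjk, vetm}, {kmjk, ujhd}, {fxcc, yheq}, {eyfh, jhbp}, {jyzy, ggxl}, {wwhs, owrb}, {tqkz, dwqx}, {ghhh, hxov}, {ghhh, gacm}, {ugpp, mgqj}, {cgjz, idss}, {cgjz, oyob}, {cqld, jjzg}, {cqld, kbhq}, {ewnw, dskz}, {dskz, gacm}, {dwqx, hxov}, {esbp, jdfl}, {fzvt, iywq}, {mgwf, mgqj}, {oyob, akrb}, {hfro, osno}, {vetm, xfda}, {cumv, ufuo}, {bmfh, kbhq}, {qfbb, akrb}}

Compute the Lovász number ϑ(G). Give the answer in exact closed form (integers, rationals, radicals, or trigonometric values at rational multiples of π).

deg(ewnw) = 2; N(ewnw) = {eigj, dskz}.
N(jhbp) = {hmlt, eyfh}, |N(jhbp)| = 2.
N(uqfh) = {pazw, mbpj}, |N(uqfh)| = 2.
Vertex wndg has 2 neighbors: mlzq, daqv.
G on 85 vertices is 2-regular; connected 2-regular on 85 ⇒ C_{85}.
The 43 distinct eigenvalues: [2.0, 1.994538, 1.978183, 1.951024, 1.913209, 1.864944, 1.806494, 1.738178, 1.660368, 1.57349, 1.478018, 1.374473, 1.263422, 1.14547, 1.021262, 0.891477, 0.756822, 0.618034, 0.47587, 0.331108, 0.184537, 0.036958, -0.110823, -0.257998, -0.403765, -0.547326, -0.687898, -0.824713, -0.957023, -1.084107, -1.205269, -1.319849, -1.42722, -1.526797, -1.618034, -1.700434, -1.773547, -1.836974, -1.890368, -1.933437, -1.965946, -1.987718, -1.998634].
λ_max=2, λ_min=-2*cos(pi/85); ϑ = −85·λ_min/(λ_max−λ_min) = 85*cos(pi/85)/(cos(pi/85) + 1).
= 42.4855… (decimal).
Lovász sandwich 42 ≤ 85*cos(pi/85)/(cos(pi/85) + 1) ≤ 43: both strict.

85*cos(pi/85)/(cos(pi/85) + 1)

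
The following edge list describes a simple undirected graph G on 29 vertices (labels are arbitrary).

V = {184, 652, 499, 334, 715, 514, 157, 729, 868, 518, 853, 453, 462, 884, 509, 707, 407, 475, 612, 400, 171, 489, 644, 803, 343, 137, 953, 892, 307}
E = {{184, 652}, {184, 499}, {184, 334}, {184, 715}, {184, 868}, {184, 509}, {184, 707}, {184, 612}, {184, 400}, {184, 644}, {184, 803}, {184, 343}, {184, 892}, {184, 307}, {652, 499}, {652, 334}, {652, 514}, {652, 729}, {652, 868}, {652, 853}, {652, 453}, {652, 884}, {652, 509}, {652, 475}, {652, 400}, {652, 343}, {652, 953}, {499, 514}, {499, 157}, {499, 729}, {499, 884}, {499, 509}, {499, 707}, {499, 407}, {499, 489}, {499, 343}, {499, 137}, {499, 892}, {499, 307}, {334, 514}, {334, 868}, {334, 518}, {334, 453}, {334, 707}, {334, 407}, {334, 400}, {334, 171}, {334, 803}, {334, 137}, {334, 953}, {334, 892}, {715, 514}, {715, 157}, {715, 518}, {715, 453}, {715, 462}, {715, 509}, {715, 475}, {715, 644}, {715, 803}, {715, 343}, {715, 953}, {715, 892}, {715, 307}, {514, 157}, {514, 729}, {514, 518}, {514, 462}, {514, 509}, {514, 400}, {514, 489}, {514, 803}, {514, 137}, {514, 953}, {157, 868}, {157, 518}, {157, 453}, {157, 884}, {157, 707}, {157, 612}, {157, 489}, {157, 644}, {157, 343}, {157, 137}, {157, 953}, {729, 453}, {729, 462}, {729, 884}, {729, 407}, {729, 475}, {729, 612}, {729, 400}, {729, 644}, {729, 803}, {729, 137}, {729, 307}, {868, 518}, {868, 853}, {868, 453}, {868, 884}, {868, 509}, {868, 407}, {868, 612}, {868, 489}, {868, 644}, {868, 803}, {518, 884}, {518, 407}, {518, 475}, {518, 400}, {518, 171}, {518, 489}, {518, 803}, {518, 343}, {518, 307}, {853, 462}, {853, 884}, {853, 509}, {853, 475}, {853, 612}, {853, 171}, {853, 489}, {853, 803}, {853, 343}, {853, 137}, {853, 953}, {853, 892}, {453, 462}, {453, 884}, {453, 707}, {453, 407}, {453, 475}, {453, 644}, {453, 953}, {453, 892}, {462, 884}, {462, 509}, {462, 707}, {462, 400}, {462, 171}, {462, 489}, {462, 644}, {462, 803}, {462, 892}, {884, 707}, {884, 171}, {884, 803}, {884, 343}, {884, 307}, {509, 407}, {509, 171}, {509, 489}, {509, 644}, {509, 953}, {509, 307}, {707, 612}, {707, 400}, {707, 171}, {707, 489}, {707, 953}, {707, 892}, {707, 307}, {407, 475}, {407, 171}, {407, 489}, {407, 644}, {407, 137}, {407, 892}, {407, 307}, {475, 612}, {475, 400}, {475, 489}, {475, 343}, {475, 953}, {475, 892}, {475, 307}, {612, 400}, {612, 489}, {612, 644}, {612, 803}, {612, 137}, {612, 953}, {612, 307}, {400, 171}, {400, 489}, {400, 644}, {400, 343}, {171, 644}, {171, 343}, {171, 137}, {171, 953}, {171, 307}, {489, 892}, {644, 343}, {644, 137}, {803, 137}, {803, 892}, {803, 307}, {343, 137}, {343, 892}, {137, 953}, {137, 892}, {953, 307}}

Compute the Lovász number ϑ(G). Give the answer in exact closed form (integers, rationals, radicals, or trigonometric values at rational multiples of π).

sqrt(29)

Vertex 707 has 14 neighbors: 184, 499, 334, 157, 453, 462, 884, 612, 400, 171, 489, 953, 892, 307.
Vertex 137 has 14 neighbors: 499, 334, 514, 157, 729, 853, 407, 612, 171, 644, 803, 343, 953, 892.
N(652) = {184, 499, 334, 514, 729, 868, 853, 453, 884, 509, 475, 400, 343, 953}, |N(652)| = 14.
deg(853) = 14; N(853) = {652, 868, 462, 884, 509, 475, 612, 171, 489, 803, 343, 137, 953, 892}.
Every vertex has degree 14 (N=29); strongly regular (29,14,6,7).
Distinct eigenvalues (to 6 d.p.): [14.0, 2.192582, -3.192582].
With N=29: ϑ(G) = 29·(-(-sqrt(29)/2 - 1/2))/(14−(-sqrt(29)/2 - 1/2)) = sqrt(29).
ϑ(G) ≈ 5.38516481.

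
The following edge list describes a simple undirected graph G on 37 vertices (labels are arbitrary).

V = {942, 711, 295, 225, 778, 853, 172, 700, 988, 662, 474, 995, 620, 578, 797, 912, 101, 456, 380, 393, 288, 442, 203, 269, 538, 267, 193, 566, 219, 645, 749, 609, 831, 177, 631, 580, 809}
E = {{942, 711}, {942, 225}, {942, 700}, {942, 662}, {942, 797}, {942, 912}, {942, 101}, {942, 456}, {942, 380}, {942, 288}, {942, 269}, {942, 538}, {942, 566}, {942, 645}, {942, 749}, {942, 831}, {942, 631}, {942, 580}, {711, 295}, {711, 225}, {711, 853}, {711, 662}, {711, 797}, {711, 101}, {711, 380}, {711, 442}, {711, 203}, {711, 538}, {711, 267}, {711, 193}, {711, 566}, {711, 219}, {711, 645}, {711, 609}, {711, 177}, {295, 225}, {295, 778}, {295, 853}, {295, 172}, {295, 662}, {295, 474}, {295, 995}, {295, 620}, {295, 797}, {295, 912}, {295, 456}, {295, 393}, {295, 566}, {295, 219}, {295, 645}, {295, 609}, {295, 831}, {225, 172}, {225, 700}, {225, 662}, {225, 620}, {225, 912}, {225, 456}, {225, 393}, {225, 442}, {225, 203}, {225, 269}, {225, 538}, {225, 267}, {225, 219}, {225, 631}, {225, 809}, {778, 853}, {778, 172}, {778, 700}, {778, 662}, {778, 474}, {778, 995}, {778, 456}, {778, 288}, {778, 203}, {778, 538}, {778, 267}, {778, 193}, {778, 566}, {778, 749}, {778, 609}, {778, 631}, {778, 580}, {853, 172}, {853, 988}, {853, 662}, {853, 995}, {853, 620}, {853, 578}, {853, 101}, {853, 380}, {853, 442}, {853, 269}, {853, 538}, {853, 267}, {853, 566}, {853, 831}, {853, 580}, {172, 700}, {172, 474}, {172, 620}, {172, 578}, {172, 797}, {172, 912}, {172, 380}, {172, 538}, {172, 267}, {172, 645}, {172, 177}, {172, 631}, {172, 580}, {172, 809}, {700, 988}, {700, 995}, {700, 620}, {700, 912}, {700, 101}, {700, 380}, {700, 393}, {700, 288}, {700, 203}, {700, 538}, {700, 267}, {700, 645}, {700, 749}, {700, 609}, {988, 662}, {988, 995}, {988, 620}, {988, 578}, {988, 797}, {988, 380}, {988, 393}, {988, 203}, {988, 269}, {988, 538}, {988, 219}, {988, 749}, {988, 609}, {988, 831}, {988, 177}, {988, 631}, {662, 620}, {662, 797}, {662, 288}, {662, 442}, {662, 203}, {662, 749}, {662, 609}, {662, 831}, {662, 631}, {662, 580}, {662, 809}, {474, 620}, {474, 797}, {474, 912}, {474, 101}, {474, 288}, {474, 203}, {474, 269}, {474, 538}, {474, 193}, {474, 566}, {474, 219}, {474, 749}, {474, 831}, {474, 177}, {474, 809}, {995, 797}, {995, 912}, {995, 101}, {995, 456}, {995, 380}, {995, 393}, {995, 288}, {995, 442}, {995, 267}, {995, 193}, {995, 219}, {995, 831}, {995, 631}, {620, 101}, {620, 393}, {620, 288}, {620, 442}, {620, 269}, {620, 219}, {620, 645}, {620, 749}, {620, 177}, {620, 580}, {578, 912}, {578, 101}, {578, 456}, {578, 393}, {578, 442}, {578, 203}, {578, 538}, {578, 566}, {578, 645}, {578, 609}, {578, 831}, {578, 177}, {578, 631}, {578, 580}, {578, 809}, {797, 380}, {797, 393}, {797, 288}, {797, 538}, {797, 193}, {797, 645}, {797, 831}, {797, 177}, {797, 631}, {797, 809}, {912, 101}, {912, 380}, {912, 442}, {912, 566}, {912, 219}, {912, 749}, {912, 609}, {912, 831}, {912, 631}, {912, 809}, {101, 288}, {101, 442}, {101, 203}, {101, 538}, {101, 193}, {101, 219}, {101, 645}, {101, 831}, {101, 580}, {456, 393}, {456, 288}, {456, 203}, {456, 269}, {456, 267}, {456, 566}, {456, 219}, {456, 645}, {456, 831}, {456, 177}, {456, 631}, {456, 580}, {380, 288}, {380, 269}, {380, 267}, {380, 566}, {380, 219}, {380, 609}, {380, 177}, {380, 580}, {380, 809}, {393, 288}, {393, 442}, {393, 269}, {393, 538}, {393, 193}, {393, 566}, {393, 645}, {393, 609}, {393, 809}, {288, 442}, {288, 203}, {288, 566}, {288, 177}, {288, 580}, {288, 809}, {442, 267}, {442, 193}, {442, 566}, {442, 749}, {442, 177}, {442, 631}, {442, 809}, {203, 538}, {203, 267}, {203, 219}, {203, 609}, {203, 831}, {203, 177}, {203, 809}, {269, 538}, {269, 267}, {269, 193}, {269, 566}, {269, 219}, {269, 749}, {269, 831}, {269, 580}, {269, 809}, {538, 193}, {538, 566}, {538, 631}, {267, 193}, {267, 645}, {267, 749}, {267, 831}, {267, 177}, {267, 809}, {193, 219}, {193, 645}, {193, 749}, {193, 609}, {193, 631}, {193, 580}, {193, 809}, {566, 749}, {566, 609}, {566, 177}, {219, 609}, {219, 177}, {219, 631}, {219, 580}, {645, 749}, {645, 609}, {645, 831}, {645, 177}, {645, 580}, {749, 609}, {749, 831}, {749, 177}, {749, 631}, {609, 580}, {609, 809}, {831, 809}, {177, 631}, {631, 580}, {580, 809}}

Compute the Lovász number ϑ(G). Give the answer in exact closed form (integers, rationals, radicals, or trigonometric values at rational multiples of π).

sqrt(37)

deg(700) = 18; N(700) = {942, 225, 778, 172, 988, 995, 620, 912, 101, 380, 393, 288, 203, 538, 267, 645, 749, 609}.
deg(853) = 18; N(853) = {711, 295, 778, 172, 988, 662, 995, 620, 578, 101, 380, 442, 269, 538, 267, 566, 831, 580}.
deg(749) = 18; N(749) = {942, 778, 700, 988, 662, 474, 620, 912, 442, 269, 267, 193, 566, 645, 609, 831, 177, 631}.
N(942) = {711, 225, 700, 662, 797, 912, 101, 456, 380, 288, 269, 538, 566, 645, 749, 831, 631, 580}, |N(942)| = 18.
Every vertex has degree 18 (N=37); strongly regular (37,18,8,9).
spec(A) ≈ [18.0, 2.54138, -3.54138] (distinct, 5 d.p.).
Lovász (edge-transitive): ϑ = −37·(-sqrt(37)/2 - 1/2)/((18)−(-sqrt(37)/2 - 1/2)) = sqrt(37).
≈ 6.0828 (to 4 d.p.).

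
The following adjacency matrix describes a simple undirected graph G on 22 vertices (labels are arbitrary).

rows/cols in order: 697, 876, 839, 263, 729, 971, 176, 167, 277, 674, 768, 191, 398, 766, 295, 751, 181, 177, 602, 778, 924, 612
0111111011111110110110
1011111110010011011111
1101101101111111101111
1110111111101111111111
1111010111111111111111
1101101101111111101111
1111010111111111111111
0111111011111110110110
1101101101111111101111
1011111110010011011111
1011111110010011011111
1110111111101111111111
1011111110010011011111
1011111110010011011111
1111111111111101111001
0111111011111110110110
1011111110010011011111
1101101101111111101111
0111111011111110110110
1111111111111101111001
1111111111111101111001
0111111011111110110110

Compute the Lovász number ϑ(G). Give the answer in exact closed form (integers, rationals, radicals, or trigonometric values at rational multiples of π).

6

Vertex 177 has 18 neighbors: 697, 876, 263, 729, 176, 167, 674, 768, 191, 398, 766, 295, 751, 181, 602, 778, 924, 612.
deg(924) = 19; N(924) = {697, 876, 839, 263, 729, 971, 176, 167, 277, 674, 768, 191, 398, 766, 751, 181, 177, 602, 612}.
Vertex 778 has 19 neighbors: 697, 876, 839, 263, 729, 971, 176, 167, 277, 674, 768, 191, 398, 766, 751, 181, 177, 602, 612.
deg(295) = 19; N(295) = {697, 876, 839, 263, 729, 971, 176, 167, 277, 674, 768, 191, 398, 766, 751, 181, 177, 602, 612}.
Complete 6-partite, parts [6, 5, 4, 3, 2, 2]: perfect, ϑ = α = 6.
≈ 6.0000 (to 4 d.p.).
6 ≤ 6 ≤ 6: collapsed.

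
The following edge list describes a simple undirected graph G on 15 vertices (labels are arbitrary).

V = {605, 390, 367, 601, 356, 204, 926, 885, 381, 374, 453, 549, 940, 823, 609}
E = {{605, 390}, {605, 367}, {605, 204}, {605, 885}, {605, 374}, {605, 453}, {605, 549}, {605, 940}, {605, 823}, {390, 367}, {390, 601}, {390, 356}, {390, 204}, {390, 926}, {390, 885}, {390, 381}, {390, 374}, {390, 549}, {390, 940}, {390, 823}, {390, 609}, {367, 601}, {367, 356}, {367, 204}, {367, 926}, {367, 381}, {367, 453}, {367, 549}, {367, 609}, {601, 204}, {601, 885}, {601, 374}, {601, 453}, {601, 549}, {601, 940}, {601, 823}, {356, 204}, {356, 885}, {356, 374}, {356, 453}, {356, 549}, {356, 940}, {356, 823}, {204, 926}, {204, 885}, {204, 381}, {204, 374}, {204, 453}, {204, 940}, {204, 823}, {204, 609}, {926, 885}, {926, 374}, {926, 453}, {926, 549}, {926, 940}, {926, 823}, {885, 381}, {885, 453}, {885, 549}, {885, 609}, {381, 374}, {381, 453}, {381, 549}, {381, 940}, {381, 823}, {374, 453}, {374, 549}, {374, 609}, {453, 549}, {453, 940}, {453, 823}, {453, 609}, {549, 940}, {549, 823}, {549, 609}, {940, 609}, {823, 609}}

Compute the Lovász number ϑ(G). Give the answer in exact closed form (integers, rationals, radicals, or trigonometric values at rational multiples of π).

6

Vertex 367 has 10 neighbors: 605, 390, 601, 356, 204, 926, 381, 453, 549, 609.
N(453) = {605, 367, 601, 356, 204, 926, 885, 381, 374, 549, 940, 823, 609}, |N(453)| = 13.
Vertex 390 has 13 neighbors: 605, 367, 601, 356, 204, 926, 885, 381, 374, 549, 940, 823, 609.
Vertex 601 has 9 neighbors: 390, 367, 204, 885, 374, 453, 549, 940, 823.
G = K_{6,5,2,2}: α = 6 = χ(Ḡ), so ϑ = 6.
≈ 6.00000000 (to 8 d.p.).
Check 6 ≤ 6 ≤ 6: collapsed.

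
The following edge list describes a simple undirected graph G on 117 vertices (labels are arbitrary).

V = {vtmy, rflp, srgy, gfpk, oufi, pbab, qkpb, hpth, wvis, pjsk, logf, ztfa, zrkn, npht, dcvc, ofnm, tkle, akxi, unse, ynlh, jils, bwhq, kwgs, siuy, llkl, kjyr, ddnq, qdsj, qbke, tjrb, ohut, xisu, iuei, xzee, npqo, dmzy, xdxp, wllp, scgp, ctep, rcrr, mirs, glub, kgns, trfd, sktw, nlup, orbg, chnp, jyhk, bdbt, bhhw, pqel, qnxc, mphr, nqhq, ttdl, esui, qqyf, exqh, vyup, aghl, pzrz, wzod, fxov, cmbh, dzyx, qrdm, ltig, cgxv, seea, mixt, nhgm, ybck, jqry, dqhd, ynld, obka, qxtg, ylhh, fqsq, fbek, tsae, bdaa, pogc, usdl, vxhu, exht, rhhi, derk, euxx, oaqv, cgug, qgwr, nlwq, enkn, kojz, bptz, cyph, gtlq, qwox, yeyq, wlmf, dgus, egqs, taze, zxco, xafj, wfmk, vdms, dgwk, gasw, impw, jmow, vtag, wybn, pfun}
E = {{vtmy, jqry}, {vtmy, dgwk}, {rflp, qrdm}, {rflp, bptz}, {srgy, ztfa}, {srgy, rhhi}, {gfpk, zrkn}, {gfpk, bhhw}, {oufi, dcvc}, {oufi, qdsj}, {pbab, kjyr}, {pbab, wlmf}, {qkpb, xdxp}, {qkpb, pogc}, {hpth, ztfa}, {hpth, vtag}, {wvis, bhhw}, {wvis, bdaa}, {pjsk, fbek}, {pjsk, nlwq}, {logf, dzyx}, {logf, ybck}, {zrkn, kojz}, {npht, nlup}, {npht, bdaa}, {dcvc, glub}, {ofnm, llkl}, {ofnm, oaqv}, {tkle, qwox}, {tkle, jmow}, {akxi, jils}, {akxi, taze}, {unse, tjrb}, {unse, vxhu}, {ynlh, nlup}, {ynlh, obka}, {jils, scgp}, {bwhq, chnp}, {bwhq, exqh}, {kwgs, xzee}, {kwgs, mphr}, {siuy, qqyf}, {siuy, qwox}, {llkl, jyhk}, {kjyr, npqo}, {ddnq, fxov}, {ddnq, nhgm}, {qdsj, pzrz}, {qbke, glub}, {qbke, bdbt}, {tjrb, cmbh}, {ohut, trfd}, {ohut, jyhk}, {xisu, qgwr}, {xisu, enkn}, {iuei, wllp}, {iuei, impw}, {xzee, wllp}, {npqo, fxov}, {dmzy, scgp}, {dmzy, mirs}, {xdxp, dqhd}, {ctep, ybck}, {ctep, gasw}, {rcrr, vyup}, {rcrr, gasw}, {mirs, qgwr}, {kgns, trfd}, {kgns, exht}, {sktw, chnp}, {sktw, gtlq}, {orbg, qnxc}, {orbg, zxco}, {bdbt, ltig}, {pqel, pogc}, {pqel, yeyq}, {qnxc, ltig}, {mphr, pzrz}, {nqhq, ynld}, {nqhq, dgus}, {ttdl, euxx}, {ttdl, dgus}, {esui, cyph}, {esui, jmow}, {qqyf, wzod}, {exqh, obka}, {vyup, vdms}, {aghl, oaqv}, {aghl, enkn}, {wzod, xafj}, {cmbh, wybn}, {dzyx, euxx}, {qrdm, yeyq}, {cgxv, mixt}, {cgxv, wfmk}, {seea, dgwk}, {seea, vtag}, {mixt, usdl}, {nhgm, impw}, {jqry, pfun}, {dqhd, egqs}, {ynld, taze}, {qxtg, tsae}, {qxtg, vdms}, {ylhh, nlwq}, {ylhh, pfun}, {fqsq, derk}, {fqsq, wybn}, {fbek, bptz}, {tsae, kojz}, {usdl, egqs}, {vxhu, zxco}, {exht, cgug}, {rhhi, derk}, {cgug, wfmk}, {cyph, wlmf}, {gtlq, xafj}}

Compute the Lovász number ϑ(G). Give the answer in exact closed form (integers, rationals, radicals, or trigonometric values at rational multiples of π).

117*cos(pi/117)/(cos(pi/117) + 1)

N(ztfa) = {srgy, hpth}, |N(ztfa)| = 2.
deg(siuy) = 2; N(siuy) = {qqyf, qwox}.
Vertex seea has 2 neighbors: dgwk, vtag.
N(esui) = {cyph, jmow}, |N(esui)| = 2.
117-vertex 2-regular graph: this is C_{117}, the 117-cycle.
spec(A) ≈ [2.0, 1.997117, 1.988475, 1.974101, 1.954034, 1.928333, 1.897073, 1.860343, 1.818249, 1.770912, 1.71847, 1.661072, 1.598886, 1.532089, 1.460875, 1.385449, 1.306028, 1.222842, 1.136129, 1.046142, 0.953137, 0.857385, 0.759161, 0.658748, 0.556435, 0.452518, 0.347296, 0.241073, 0.134155, 0.02685, -0.080532, -0.187682, -0.294291, -0.400051, -0.504658, -0.60781, -0.70921, -0.808564, -0.905588, -1.0, -1.091529, -1.179911, -1.264891, -1.346224, -1.423675, -1.497021, -1.566052, -1.630567, -1.69038, -1.74532, -1.795227, -1.839959, -1.879385, -1.913393, -1.941884, -1.964775, -1.982002, -1.993515, -1.999279] (distinct, 6 d.p.).
With N=117: ϑ(G) = 117·(-(-1)*2*cos(pi/117))/(2−(-2*cos(pi/117))) = 117*cos(pi/117)/(cos(pi/117) + 1).
ϑ(G) ≈ 58.4894543.
Sandwich: α(G)=58 ≤ ϑ(G)=117*cos(pi/117)/(cos(pi/117) + 1) ≤ χ(Ḡ)=59 (both strict).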